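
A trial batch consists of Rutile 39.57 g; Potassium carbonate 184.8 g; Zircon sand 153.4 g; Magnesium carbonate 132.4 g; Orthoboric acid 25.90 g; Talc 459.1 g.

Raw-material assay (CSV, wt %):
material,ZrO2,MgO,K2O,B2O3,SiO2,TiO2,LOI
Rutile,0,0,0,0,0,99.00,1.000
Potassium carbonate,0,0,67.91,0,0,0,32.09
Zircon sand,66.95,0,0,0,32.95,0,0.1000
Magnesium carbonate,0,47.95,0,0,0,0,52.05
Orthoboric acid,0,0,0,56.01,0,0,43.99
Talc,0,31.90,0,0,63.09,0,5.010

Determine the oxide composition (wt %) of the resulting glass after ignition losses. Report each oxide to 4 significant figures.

The whole derivation maintains exact precision at all times — values along the way appear, rounded to 4 significant digits, within the worked lines — exactly one rounding goes into every reported result — the derived quantities, which include the six compositions, the totals, net glass mass, yield, LOI, are carried at full precision, as set out in the problem or answer text, from the batch weights per 832.0 g of glass.
Mass of each oxide from the mix:
  ZrO2: 153.4·0.6695 = 102.7 g
  MgO: 132.4·0.4795 + 459.1·0.3190 = 209.9 g
  K2O: 184.8·0.6791 = 125.5 g
  B2O3: 25.90·0.5601 = 14.51 g
  SiO2: 153.4·0.3295 + 459.1·0.6309 = 340.2 g
  TiO2: 39.57·0.9900 = 39.17 g
LOI: 39.57·0.01000 + 184.8·0.3209 + 153.4·0.001000 + 132.4·0.5205 + 25.90·0.4399 + 459.1·0.05010 = 163.2 g
Glass mass = batch − LOI = 995.2 − 163.2 = 832.0 g (the oxide masses sum to this)
wt % = 100 × oxide mass / glass mass

Glass mass = 832.0 g (batch 995.2 − LOI 163.2).
Composition: ZrO2 12.34%, MgO 25.23%, K2O 15.08%, B2O3 1.744%, SiO2 40.89%, TiO2 4.708%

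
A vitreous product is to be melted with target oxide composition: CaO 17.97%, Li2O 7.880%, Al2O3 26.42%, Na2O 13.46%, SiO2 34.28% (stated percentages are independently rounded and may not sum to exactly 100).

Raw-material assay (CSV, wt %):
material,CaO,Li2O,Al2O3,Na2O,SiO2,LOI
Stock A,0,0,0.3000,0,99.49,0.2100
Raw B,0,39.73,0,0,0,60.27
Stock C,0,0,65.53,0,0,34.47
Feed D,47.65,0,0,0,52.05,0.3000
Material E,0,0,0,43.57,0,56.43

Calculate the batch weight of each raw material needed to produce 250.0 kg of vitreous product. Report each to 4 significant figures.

Exact precision is kept from start to finish; in-progress results are displayed (rounded to 4 significant figures) between the steps — each reported number is rounded only once. The derived quantities, which include ignition loss, glass mass, the yield, the five compositions, totals, are re-derived at full precision, as given in question or answer, from the batch weights per 250.0 kg of glass.
Oxide-by-oxide targets in 250.0 kg vitreous product:
  CaO: 17.97% × 250.0 = 44.92 kg
  Li2O: 7.880% × 250.0 = 19.70 kg
  Al2O3: 26.42% × 250.0 = 66.05 kg
  Na2O: 13.46% × 250.0 = 33.65 kg
  SiO2: 34.28% × 250.0 = 85.70 kg
Balance tally, oxide-wise, per the reported batch figures, versus the basis set out (sum by sum, the targets are met once rounding is allowed for):
  CaO: 94.28·0.4765 = 44.92 kg (target 44.92 kg)
  Li2O: 49.58·0.3973 = 19.70 kg (target 19.70 kg)
  Al2O3: 36.81·0.003000 + 100.6·0.6553 = 66.03 kg (target 66.05 kg)
  Na2O: 77.23·0.4357 = 33.65 kg (target 33.65 kg)
  SiO2: 36.81·0.9949 + 94.28·0.5205 = 85.70 kg (target 85.70 kg)
Glass-mass closure: Σ batch − LOI loss = 250.0 kg (the targets, summed, come to 250.0 kg; versus the stated basis of 250.0 kg — gaps are rounding artifacts).
Whole-batch sum: Σ batch = 358.5 kg; Σ batch·LOI gives LOI loss = 108.5 kg; the yield ratio, glass ÷ batch: 69.74%.

Batch per 250.0 kg vitreous product:
  Stock A: 36.81 kg
  Raw B: 49.58 kg
  Stock C: 100.6 kg
  Feed D: 94.28 kg
  Material E: 77.23 kg
Total batch = 358.5 kg; LOI loss = 108.5 kg; yield = 69.74%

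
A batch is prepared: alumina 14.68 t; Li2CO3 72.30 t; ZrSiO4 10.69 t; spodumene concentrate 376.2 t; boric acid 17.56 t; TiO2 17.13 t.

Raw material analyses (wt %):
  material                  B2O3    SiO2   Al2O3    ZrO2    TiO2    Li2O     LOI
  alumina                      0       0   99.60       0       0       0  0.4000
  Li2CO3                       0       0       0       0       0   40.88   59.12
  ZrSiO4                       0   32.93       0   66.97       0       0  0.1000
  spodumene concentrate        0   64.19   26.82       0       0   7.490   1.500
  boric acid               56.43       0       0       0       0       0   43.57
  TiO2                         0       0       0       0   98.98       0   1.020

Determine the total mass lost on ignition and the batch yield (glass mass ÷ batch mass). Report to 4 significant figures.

LOI loss = 56.28 t; glass = 452.3 t; yield = 88.93%

The whole derivation carries full float precision at all times. Values along the way are displayed, rounded to 4 significant digits, in the working — each reported result is rounded exactly once. All derived quantities, including net glass mass, six oxide percentages, the yield, totals, ignition loss, are carried using the weight values on 452.3 t of glass in full precision as written in the problem or answer text.
Per-material ignition loss:
  alumina: 14.68 × 0.004000 = 0.05872 t
  Li2CO3: 72.30 × 0.5912 = 42.74 t
  ZrSiO4: 10.69 × 0.001000 = 0.01069 t
  spodumene concentrate: 376.2 × 0.01500 = 5.643 t
  boric acid: 17.56 × 0.4357 = 7.651 t
  TiO2: 17.13 × 0.01020 = 0.1747 t
Total LOI = 56.28 t
Glass = batch − LOI = 508.6 − 56.28 = 452.3 t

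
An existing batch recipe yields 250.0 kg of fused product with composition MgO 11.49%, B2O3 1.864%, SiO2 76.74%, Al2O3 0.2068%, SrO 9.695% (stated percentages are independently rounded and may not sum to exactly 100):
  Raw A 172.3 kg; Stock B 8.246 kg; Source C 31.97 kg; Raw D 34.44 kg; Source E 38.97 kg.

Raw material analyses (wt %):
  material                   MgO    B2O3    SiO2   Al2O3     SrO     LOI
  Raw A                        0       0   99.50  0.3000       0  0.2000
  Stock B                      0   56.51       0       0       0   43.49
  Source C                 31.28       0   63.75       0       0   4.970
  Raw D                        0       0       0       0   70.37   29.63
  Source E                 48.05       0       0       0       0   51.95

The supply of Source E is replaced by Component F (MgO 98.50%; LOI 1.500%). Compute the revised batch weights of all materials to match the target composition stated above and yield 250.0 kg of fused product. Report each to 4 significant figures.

All arithmetic keeps full float precision at each step; working values are displayed, rounded to 4 significant digits, between the steps — every reported result is rounded a single time. The derived quantities, including the yield, LOI, glass mass, five oxide percentages, the totals, are recomputed from the weighed amounts at 250.0 kg of glass in exact precision as written in question or answer.
Per-oxide target masses for 250.0 kg fused product:
  MgO: 11.49% × 250.0 = 28.72 kg
  B2O3: 1.864% × 250.0 = 4.660 kg
  SiO2: 76.74% × 250.0 = 191.8 kg
  Al2O3: 0.2068% × 250.0 = 0.5170 kg
  SrO: 9.695% × 250.0 = 24.24 kg
A balance pass over the oxides, working from each reported weight, at the basis given (sums match the target masses up to rounding of the answer):
  MgO: 31.97·0.3128 + 19.01·0.9850 = 28.73 kg (target 28.72 kg)
  B2O3: 8.246·0.5651 = 4.660 kg (target 4.660 kg)
  SiO2: 172.3·0.9950 + 31.97·0.6375 = 191.8 kg (target 191.8 kg)
  Al2O3: 172.3·0.003000 = 0.5169 kg (target 0.5170 kg)
  SrO: 34.44·0.7037 = 24.24 kg (target 24.24 kg)
Glass-mass bookkeeping: batch Σ − ignition loss = 250.0 kg (the Σ of target masses is 250.0 kg; the stated basis being 250.0 kg — gaps are rounding artifacts).
Batch grand total — Σ batch = 266.0 kg; LOI removed, Σ of batch·LOI: 16.01 kg; glass ÷ batch gives a yield of 93.98%.

Revised batch per 250.0 kg fused product:
  Raw A: 172.3 kg
  Stock B: 8.246 kg
  Source C: 31.97 kg
  Raw D: 34.44 kg
  Component F: 19.01 kg
Total batch = 266.0 kg; LOI loss = 16.01 kg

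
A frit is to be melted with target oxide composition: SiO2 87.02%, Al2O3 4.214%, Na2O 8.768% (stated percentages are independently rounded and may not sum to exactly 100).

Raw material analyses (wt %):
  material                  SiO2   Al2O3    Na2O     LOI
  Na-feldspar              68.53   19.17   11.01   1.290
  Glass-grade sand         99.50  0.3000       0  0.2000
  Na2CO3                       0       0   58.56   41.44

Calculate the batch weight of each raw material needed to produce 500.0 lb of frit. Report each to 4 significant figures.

Intermediates are shown (rounded to four significant figures) between the steps. All internal work maintains full float precision at all times — every reported number takes a single rounding; all derived quantities (the totals, LOI, the yield, net glass mass, three oxide percentages) are re-derived from the weighed amounts for 500.0 lb of glass at exact precision as they appear in the question or the answer.
Oxide-by-oxide targets in 500.0 lb frit:
  SiO2: 87.02% × 500.0 = 435.1 lb
  Al2O3: 4.214% × 500.0 = 21.07 lb
  Na2O: 8.768% × 500.0 = 43.84 lb
Balance tally, oxide-wise, on the weights just shown, relative to the basis at hand (sum by sum, the targets are met modulo rounding of the values):
  SiO2: 104.2·0.6853 + 365.5·0.9950 = 435.1 lb (target 435.1 lb)
  Al2O3: 104.2·0.1917 + 365.5·0.003000 = 21.07 lb (target 21.07 lb)
  Na2O: 104.2·0.1101 + 55.27·0.5856 = 43.84 lb (target 43.84 lb)
Mass balance on the glass: total batch − LOI = 500.0 lb (oxide target masses add up to 500.0 lb; basis as stated: 500.0 lb — gaps are rounding artifacts).
Total batch = Σ batch = 525.0 lb; loss to ignition Σ batch·LOI = 24.98 lb; the yield ratio, glass ÷ batch: 95.24%.

Batch per 500.0 lb frit:
  Na-feldspar: 104.2 lb
  Glass-grade sand: 365.5 lb
  Na2CO3: 55.27 lb
Total batch = 525.0 lb; LOI loss = 24.98 lb; yield = 95.24%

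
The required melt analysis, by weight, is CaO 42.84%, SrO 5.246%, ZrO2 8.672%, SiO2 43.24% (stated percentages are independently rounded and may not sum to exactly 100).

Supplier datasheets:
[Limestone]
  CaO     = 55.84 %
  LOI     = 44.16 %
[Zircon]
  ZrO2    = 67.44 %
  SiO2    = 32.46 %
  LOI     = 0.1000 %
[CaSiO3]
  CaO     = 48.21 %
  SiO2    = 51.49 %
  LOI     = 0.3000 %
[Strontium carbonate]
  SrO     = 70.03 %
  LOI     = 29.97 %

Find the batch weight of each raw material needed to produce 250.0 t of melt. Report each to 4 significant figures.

Batch per 250.0 t melt:
  Limestone: 28.04 t
  Zircon: 32.15 t
  CaSiO3: 189.7 t
  Strontium carbonate: 18.73 t
Total batch = 268.6 t; LOI loss = 18.60 t; yield = 93.08%

All internal work runs at full float precision in all steps. Mid-chain values are shown with 4-significant-digit rounding in the working — each reported figure receives exactly one rounding — the derived quantities (net glass mass, yield, ignition loss, four oxide percentages, totals) are re-derived using the weight values at 250.0 t of glass at full precision, as quoted within question or answer.
Target masses of each oxide per 250.0 t melt:
  CaO: 42.84% × 250.0 = 107.1 t
  SrO: 5.246% × 250.0 = 13.12 t
  ZrO2: 8.672% × 250.0 = 21.68 t
  SiO2: 43.24% × 250.0 = 108.1 t
Oxide-by-oxide audit working from each reported weight, for the quoted basis mass (sums match the target masses up to rounding of the answer):
  CaO: 28.04·0.5584 + 189.7·0.4821 = 107.1 t (target 107.1 t)
  SrO: 18.73·0.7003 = 13.12 t (target 13.12 t)
  ZrO2: 32.15·0.6744 = 21.68 t (target 21.68 t)
  SiO2: 32.15·0.3246 + 189.7·0.5149 = 108.1 t (target 108.1 t)
Glass-mass closure: total batch − LOI = 250.0 t (summing oxide targets gives 250.0 t; against the stated basis, 250.0 t — a pure rounding effect).
Batch total: Σ batch = 268.6 t; LOI loss = Σ batch·LOI = 18.60 t; yield: glass divided by total = 93.08%.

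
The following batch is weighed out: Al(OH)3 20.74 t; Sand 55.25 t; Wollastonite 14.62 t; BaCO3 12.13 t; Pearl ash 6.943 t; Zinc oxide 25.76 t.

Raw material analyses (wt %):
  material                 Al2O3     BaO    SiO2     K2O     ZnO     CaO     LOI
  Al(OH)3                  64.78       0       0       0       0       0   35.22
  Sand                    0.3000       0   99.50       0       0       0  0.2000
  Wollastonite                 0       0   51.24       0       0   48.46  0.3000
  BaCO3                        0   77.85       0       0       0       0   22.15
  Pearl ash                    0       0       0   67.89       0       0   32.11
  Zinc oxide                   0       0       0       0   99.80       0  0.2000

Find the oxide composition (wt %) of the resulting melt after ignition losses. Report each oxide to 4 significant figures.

Glass mass = 123.0 t (batch 135.4 − LOI 12.43).
Composition: Al2O3 11.06%, BaO 7.676%, SiO2 50.78%, K2O 3.832%, ZnO 20.90%, CaO 5.759%

Rounding to four significant figures applies to every intermediate as printed — all arithmetic keeps full float precision from start to finish; exactly one rounding is applied to each reported figure. All derived quantities are recomputed from the weighed amounts for 123.0 t of glass in exact precision (the six compositions, net glass mass, the yield, ignition loss, the totals), as written in the question or the answer.
Delivered oxide masses:
  Al2O3: 20.74·0.6478 + 55.25·0.003000 = 13.60 t
  BaO: 12.13·0.7785 = 9.443 t
  SiO2: 55.25·0.9950 + 14.62·0.5124 = 62.47 t
  K2O: 6.943·0.6789 = 4.714 t
  ZnO: 25.76·0.9980 = 25.71 t
  CaO: 14.62·0.4846 = 7.085 t
LOI: 20.74·0.3522 + 55.25·0.002000 + 14.62·0.003000 + 12.13·0.2215 + 6.943·0.3211 + 25.76·0.002000 = 12.43 t
Resulting glass, batch − LOI: 135.4 − 12.43 = 123.0 t (= Σ oxide masses)
wt %: oxide over glass, times 100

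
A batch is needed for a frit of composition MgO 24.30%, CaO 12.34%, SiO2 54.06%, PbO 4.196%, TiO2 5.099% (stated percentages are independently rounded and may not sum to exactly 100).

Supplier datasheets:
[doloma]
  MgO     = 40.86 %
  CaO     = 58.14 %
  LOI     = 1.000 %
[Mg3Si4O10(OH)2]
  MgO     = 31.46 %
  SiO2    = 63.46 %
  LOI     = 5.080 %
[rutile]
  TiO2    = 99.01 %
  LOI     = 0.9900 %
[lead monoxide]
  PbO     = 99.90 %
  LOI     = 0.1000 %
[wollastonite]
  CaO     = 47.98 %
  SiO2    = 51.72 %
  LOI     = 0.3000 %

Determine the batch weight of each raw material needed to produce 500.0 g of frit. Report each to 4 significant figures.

Batch per 500.0 g frit:
  doloma: 28.46 g
  Mg3Si4O10(OH)2: 349.2 g
  rutile: 25.75 g
  lead monoxide: 21.00 g
  wollastonite: 94.11 g
Total batch = 518.5 g; LOI loss = 18.58 g; yield = 96.42%

The intermediate values are printed, rounded to 4 significant digits, between the steps; full float precision is kept at each step — every reported number carries a single rounding — the derived quantities are rebuilt starting from the weights on 500.0 g of glass in exact precision (five oxide percentages, the yield, net glass mass, ignition loss, the totals) precisely as stated by the problem or the answer.
The oxide mass targets at 500.0 g frit:
  MgO: 24.30% × 500.0 = 121.5 g
  CaO: 12.34% × 500.0 = 61.70 g
  SiO2: 54.06% × 500.0 = 270.3 g
  PbO: 4.196% × 500.0 = 20.98 g
  TiO2: 5.099% × 500.0 = 25.50 g
Sums-versus-targets review working from each reported weight, per the basis as stated (sums match the target masses modulo rounding of the values):
  MgO: 28.46·0.4086 + 349.2·0.3146 = 121.5 g (target 121.5 g)
  CaO: 28.46·0.5814 + 94.11·0.4798 = 61.70 g (target 61.70 g)
  SiO2: 349.2·0.6346 + 94.11·0.5172 = 270.3 g (target 270.3 g)
  PbO: 21.00·0.9990 = 20.98 g (target 20.98 g)
  TiO2: 25.75·0.9901 = 25.50 g (target 25.50 g)
Auditing the glass mass value: Σ batch − LOI loss = 499.9 g (summing oxide targets gives 500.0 g; basis as stated: 500.0 g — a pure rounding effect).
Whole-batch sum: Σ batch = 518.5 g; loss to ignition Σ batch·LOI = 18.58 g; the yield ratio, glass ÷ batch: 96.42%.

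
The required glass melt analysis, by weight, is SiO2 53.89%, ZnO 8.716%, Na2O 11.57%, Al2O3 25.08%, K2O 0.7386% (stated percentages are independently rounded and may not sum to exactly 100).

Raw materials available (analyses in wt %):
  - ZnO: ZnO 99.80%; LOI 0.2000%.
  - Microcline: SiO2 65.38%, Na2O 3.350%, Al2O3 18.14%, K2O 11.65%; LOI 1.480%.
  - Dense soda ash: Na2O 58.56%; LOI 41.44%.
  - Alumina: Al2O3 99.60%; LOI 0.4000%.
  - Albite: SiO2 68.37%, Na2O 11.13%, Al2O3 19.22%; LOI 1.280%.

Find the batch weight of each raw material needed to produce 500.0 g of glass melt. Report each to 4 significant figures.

Values along the way appear (rounded to four significant figures) across the worked steps; all arithmetic maintains exact precision from start to finish; every reported value is rounded just once — all derived quantities, including five oxide percentages, the totals, glass mass, the yield, LOI, are re-derived from the weighed amounts at 500.0 g of glass at exact precision, as set out in the question or the answer.
Oxide-by-oxide targets in 500.0 g glass melt:
  SiO2: 53.89% × 500.0 = 269.4 g
  ZnO: 8.716% × 500.0 = 43.58 g
  Na2O: 11.57% × 500.0 = 57.85 g
  Al2O3: 25.08% × 500.0 = 125.4 g
  K2O: 0.7386% × 500.0 = 3.693 g
Oxide-by-oxide audit with the batch weights as given, on the stated basis (oxide sums agree with the targets up to rounding of the answer):
  SiO2: 31.70·0.6538 + 363.8·0.6837 = 269.5 g (target 269.4 g)
  ZnO: 43.67·0.9980 = 43.58 g (target 43.58 g)
  Na2O: 31.70·0.03350 + 27.83·0.5856 + 363.8·0.1113 = 57.85 g (target 57.85 g)
  Al2O3: 31.70·0.1814 + 49.93·0.9960 + 363.8·0.1922 = 125.4 g (target 125.4 g)
  K2O: 31.70·0.1165 = 3.693 g (target 3.693 g)
The glass-mass cross-check: batch Σ − ignition loss = 500.0 g (the targets, summed, come to 500.0 g; the stated basis being 500.0 g — any gap is answer rounding).
Total batch = Σ batch = 516.9 g; LOI removed, Σ of batch·LOI: 16.95 g; yield = glass ÷ total batch = 96.72%.

Batch per 500.0 g glass melt:
  ZnO: 43.67 g
  Microcline: 31.70 g
  Dense soda ash: 27.83 g
  Alumina: 49.93 g
  Albite: 363.8 g
Total batch = 516.9 g; LOI loss = 16.95 g; yield = 96.72%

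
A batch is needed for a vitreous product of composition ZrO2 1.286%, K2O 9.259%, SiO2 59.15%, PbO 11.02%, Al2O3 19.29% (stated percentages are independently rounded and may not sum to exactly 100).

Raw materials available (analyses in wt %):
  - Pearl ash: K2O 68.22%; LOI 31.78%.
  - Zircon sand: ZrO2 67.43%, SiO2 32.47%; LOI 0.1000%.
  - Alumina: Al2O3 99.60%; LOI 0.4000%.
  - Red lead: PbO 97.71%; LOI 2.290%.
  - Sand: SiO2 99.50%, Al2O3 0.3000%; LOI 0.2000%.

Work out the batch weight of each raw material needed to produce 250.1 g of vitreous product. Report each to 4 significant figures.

Batch per 250.1 g vitreous product:
  Pearl ash: 33.94 g
  Zircon sand: 4.770 g
  Alumina: 47.99 g
  Red lead: 28.21 g
  Sand: 147.1 g
Total batch = 262.0 g; LOI loss = 11.92 g; yield = 95.45%

Every computation keeps exact precision end to end — values along the way are displayed rounded to four significant digits on the page. Exactly one rounding is applied to every reported result. All derived quantities (the yield, LOI, the totals, glass mass, the five compositions) are recomputed starting from the weights for 250.1 g of glass in full float precision, exactly as printed in the problem or the answer.
The oxide mass targets at 250.1 g vitreous product:
  ZrO2: 1.286% × 250.1 = 3.216 g
  K2O: 9.259% × 250.1 = 23.16 g
  SiO2: 59.15% × 250.1 = 147.9 g
  PbO: 11.02% × 250.1 = 27.56 g
  Al2O3: 19.29% × 250.1 = 48.24 g
Per-oxide balance check per the reported batch figures, against the basis in use (sum by sum, the targets are met exact up to rounding of places):
  ZrO2: 4.770·0.6743 = 3.216 g (target 3.216 g)
  K2O: 33.94·0.6822 = 23.15 g (target 23.16 g)
  SiO2: 4.770·0.3247 + 147.1·0.9950 = 147.9 g (target 147.9 g)
  PbO: 28.21·0.9771 = 27.56 g (target 27.56 g)
  Al2O3: 47.99·0.9960 + 147.1·0.003000 = 48.24 g (target 48.24 g)
The glass-mass cross-check: total charge less LOI = 250.1 g (summing oxide targets gives 250.1 g; versus the stated basis of 250.1 g — any gap is answer rounding).
Adding the batch up: Σ batch = 262.0 g; LOI removed, Σ of batch·LOI: 11.92 g; the yield ratio, glass ÷ batch: 95.45%.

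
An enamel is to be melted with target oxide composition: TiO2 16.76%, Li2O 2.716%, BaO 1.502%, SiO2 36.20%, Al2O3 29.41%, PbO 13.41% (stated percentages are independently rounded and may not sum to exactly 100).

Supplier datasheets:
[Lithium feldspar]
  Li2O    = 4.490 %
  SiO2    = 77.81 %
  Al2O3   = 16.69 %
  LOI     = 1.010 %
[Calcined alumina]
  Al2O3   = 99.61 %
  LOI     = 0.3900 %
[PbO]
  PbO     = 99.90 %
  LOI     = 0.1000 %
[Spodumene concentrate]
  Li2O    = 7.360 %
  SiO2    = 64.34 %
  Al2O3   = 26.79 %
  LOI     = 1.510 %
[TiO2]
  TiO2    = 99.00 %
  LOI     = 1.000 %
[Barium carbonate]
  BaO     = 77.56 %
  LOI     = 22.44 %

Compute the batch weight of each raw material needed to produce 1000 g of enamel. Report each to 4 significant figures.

Every computation holds full precision in every operation. Working values are printed, with 4-significant-figure rounding, as written — each reported figure is rounded exactly once — all derived quantities are computed at exact precision (the yield, ignition loss, net glass mass, the totals, the six compositions) from the batch weights on 1000 g of glass as given in the problem or the answer.
Target masses of each oxide per 1000 g enamel:
  TiO2: 16.76% × 1000 = 167.6 g
  Li2O: 2.716% × 1000 = 27.16 g
  BaO: 1.502% × 1000 = 15.02 g
  SiO2: 36.20% × 1000 = 362.0 g
  Al2O3: 29.41% × 1000 = 294.1 g
  PbO: 13.41% × 1000 = 134.1 g
Checking each oxide sum given the weights on record, versus the basis set out (oxide sums agree with the targets modulo rounding of the values):
  TiO2: 169.3·0.9900 = 167.6 g (target 167.6 g)
  Li2O: 323.1·0.04490 + 171.9·0.07360 = 27.16 g (target 27.16 g)
  BaO: 19.37·0.7756 = 15.02 g (target 15.02 g)
  SiO2: 323.1·0.7781 + 171.9·0.6434 = 362.0 g (target 362.0 g)
  Al2O3: 323.1·0.1669 + 194.9·0.9961 + 171.9·0.2679 = 294.1 g (target 294.1 g)
  PbO: 134.2·0.9990 = 134.1 g (target 134.1 g)
Glass mass check: total charge less LOI = 1000 g (the targets, summed, come to 1000 g; against the stated basis, 1000 g — gaps are rounding artifacts).
Summing the batch: Σ batch = 1013 g; LOI loss = Σ batch·LOI = 12.79 g; yield = glass ÷ total batch = 98.74%.

Batch per 1000 g enamel:
  Lithium feldspar: 323.1 g
  Calcined alumina: 194.9 g
  PbO: 134.2 g
  Spodumene concentrate: 171.9 g
  TiO2: 169.3 g
  Barium carbonate: 19.37 g
Total batch = 1013 g; LOI loss = 12.79 g; yield = 98.74%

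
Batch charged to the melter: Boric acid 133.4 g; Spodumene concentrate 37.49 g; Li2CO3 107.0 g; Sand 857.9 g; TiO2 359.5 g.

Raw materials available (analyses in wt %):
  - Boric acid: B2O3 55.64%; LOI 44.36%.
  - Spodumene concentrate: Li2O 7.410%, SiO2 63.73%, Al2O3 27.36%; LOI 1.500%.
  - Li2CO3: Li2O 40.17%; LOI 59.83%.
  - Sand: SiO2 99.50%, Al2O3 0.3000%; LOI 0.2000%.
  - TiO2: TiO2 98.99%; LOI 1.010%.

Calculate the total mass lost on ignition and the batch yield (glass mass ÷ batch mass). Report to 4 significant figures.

Working values are shown rounded to 4 significant digits alongside each step; each numeric step runs at full precision from first step to last — every reported value carries a single rounding. Derived quantities are re-derived using the weight values at 1366 g of glass in exact precision (net glass mass, the yield, five oxide percentages, totals, LOI) precisely as stated by the problem or the answer.
Loss on ignition, line by line:
  Boric acid: 133.4 × 0.4436 = 59.18 g
  Spodumene concentrate: 37.49 × 0.01500 = 0.5624 g
  Li2CO3: 107.0 × 0.5983 = 64.02 g
  Sand: 857.9 × 0.002000 = 1.716 g
  TiO2: 359.5 × 0.01010 = 3.631 g
Total LOI = 129.1 g
Glass = batch − LOI = 1495 − 129.1 = 1366 g

LOI loss = 129.1 g; glass = 1366 g; yield = 91.37%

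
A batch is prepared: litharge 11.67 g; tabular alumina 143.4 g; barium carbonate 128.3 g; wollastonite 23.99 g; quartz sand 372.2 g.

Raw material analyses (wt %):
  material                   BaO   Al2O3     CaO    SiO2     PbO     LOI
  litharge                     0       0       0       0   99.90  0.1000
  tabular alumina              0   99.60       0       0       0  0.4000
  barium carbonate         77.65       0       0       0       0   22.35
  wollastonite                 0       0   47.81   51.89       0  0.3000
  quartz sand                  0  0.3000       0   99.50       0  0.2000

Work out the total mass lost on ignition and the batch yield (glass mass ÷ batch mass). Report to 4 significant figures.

The working math runs at exact precision in every operation; mid-chain values are shown, with 4-significant-digit rounding, when written out — each reported figure takes exactly one rounding; all derived quantities, which include the five compositions, the totals, net glass mass, yield, LOI, are computed at exact precision, exactly as printed in problem or answer, from the batch weights on 649.5 g of glass.
Per-material ignition loss:
  litharge: 11.67 × 0.001000 = 0.01167 g
  tabular alumina: 143.4 × 0.004000 = 0.5736 g
  barium carbonate: 128.3 × 0.2235 = 28.68 g
  wollastonite: 23.99 × 0.003000 = 0.07197 g
  quartz sand: 372.2 × 0.002000 = 0.7444 g
Total LOI = 30.08 g
Glass = batch − LOI = 679.6 − 30.08 = 649.5 g

LOI loss = 30.08 g; glass = 649.5 g; yield = 95.57%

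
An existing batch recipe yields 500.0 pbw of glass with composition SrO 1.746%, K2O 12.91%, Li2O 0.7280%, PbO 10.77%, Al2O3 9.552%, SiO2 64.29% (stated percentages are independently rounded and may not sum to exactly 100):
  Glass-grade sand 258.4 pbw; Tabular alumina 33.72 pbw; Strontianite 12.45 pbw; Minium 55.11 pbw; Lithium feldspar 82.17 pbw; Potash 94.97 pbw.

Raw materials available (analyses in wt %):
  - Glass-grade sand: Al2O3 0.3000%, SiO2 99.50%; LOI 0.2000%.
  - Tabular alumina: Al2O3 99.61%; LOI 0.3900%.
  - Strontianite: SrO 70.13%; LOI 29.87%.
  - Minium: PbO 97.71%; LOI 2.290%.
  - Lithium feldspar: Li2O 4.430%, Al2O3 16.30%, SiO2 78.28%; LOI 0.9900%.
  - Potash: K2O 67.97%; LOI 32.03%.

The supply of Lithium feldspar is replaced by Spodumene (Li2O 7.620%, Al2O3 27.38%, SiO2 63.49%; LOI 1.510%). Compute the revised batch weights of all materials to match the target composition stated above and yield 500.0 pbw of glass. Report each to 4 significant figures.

Revised batch per 500.0 pbw glass:
  Glass-grade sand: 292.6 pbw
  Tabular alumina: 33.94 pbw
  Strontianite: 12.45 pbw
  Minium: 55.11 pbw
  Spodumene: 47.77 pbw
  Potash: 94.97 pbw
Total batch = 536.8 pbw; LOI loss = 36.84 pbw

Working values are displayed, rounded to four significant figures, in the working; full float precision is kept at every stage — each reported figure includes exactly one rounding; derived quantities, including six oxide percentages, totals, ignition loss, the yield, glass mass, are re-derived from the weighed amounts on 500.0 pbw of glass at full precision as given in either problem or answer.
Target oxide masses per 500.0 pbw glass:
  SrO: 1.746% × 500.0 = 8.730 pbw
  K2O: 12.91% × 500.0 = 64.55 pbw
  Li2O: 0.7280% × 500.0 = 3.640 pbw
  PbO: 10.77% × 500.0 = 53.85 pbw
  Al2O3: 9.552% × 500.0 = 47.76 pbw
  SiO2: 64.29% × 500.0 = 321.5 pbw
Balance tally, oxide-wise, with the batch weights as given, versus the basis set out (each sum matches its target mass exact up to rounding of places):
  SrO: 12.45·0.7013 = 8.731 pbw (target 8.730 pbw)
  K2O: 94.97·0.6797 = 64.55 pbw (target 64.55 pbw)
  Li2O: 47.77·0.07620 = 3.640 pbw (target 3.640 pbw)
  PbO: 55.11·0.9771 = 53.85 pbw (target 53.85 pbw)
  Al2O3: 292.6·0.003000 + 33.94·0.9961 + 47.77·0.2738 = 47.76 pbw (target 47.76 pbw)
  SiO2: 292.6·0.9950 + 47.77·0.6349 = 321.5 pbw (target 321.5 pbw)
Consistency of the glass mass: batch total minus LOI = 500.0 pbw (per-oxide target masses sum to 500.0 pbw; versus the stated basis of 500.0 pbw — deltas are rounding alone).
Total batch = Σ batch = 536.8 pbw; Σ batch·LOI gives LOI loss = 36.84 pbw; the yield ratio, glass ÷ batch: 93.14%.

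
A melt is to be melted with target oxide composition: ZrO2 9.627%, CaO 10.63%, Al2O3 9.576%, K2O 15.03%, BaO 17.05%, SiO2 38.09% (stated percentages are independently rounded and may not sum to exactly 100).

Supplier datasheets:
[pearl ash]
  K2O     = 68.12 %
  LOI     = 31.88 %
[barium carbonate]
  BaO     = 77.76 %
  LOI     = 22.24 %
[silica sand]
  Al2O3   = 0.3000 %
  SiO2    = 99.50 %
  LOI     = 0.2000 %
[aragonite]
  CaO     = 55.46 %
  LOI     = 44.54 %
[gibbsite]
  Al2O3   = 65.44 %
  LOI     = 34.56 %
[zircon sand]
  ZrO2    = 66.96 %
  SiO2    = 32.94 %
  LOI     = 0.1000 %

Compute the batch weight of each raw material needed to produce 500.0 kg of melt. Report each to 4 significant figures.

All internal work maintains full float precision in all steps; values along the way appear, rounded to four significant figures, in the printout — a single rounding completes every reported result; derived quantities (the totals, the six compositions, LOI, yield, net glass mass) are rebuilt at full precision starting from the weights per 500.0 kg of glass exactly as shown in question or answer.
Per-oxide target masses for 500.0 kg melt:
  ZrO2: 9.627% × 500.0 = 48.14 kg
  CaO: 10.63% × 500.0 = 53.15 kg
  Al2O3: 9.576% × 500.0 = 47.88 kg
  K2O: 15.03% × 500.0 = 75.15 kg
  BaO: 17.05% × 500.0 = 85.25 kg
  SiO2: 38.09% × 500.0 = 190.4 kg
Checking each oxide sum using the reported weights, relative to the basis at hand (summed amounts equal target values up to rounding of the answer):
  ZrO2: 71.89·0.6696 = 48.14 kg (target 48.14 kg)
  CaO: 95.83·0.5546 = 53.15 kg (target 53.15 kg)
  Al2O3: 167.6·0.003000 + 72.40·0.6544 = 47.88 kg (target 47.88 kg)
  K2O: 110.3·0.6812 = 75.14 kg (target 75.15 kg)
  BaO: 109.6·0.7776 = 85.22 kg (target 85.25 kg)
  SiO2: 167.6·0.9950 + 71.89·0.3294 = 190.4 kg (target 190.4 kg)
Glass-mass bookkeeping: total charge less LOI = 500.0 kg (the targets, summed, come to 500.0 kg; against the stated basis, 500.0 kg — gaps are rounding artifacts).
Total batch = Σ batch = 627.6 kg; Σ batch·LOI gives LOI loss = 127.6 kg; as yield: glass ÷ batch → 79.66%.

Batch per 500.0 kg melt:
  pearl ash: 110.3 kg
  barium carbonate: 109.6 kg
  silica sand: 167.6 kg
  aragonite: 95.83 kg
  gibbsite: 72.40 kg
  zircon sand: 71.89 kg
Total batch = 627.6 kg; LOI loss = 127.6 kg; yield = 79.66%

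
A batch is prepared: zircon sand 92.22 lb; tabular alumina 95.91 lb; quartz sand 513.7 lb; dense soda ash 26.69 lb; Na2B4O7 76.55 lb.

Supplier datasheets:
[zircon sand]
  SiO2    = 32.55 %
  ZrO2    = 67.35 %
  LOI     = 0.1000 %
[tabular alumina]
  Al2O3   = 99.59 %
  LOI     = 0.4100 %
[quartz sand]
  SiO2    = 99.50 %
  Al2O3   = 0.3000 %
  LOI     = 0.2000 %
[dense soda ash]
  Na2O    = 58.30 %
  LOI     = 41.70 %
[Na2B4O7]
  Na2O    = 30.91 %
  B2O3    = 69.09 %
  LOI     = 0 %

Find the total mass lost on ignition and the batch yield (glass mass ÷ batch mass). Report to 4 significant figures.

LOI loss = 12.64 lb; glass = 792.4 lb; yield = 98.43%

In-progress results appear, rounded to 4 significant digits, alongside each step; the working math maintains exact precision at all times — every reported figure takes a single rounding — all derived quantities, including net glass mass, the yield, five oxide percentages, ignition loss, totals, are computed using the weight values for 792.4 lb of glass in full precision as quoted within the question or the answer.
Per-material ignition loss:
  zircon sand: 92.22 × 0.001000 = 0.09222 lb
  tabular alumina: 95.91 × 0.004100 = 0.3932 lb
  quartz sand: 513.7 × 0.002000 = 1.027 lb
  dense soda ash: 26.69 × 0.4170 = 11.13 lb
  Na2B4O7: 76.55 × 0 = 0 lb
Total LOI = 12.64 lb
Glass = batch − LOI = 805.1 − 12.64 = 792.4 lb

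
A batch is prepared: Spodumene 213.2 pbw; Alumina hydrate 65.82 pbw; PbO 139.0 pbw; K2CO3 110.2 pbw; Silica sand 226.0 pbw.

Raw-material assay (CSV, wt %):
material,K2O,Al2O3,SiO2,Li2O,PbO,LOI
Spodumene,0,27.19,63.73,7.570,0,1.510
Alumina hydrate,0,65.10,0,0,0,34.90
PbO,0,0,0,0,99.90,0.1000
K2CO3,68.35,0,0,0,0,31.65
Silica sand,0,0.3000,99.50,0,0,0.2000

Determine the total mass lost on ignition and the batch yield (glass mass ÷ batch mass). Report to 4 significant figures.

Intermediates are displayed, rounded to 4 significant digits, in the working — exact precision is kept throughout; each reported value is rounded just once — the derived quantities (the totals, ignition loss, the yield, the five compositions, glass mass) are re-derived in exact precision from the batch weights at 692.6 pbw of glass, exactly as shown in problem or answer.
Per-material ignition loss:
  Spodumene: 213.2 × 0.01510 = 3.219 pbw
  Alumina hydrate: 65.82 × 0.3490 = 22.97 pbw
  PbO: 139.0 × 0.001000 = 0.1390 pbw
  K2CO3: 110.2 × 0.3165 = 34.88 pbw
  Silica sand: 226.0 × 0.002000 = 0.4520 pbw
Total LOI = 61.66 pbw
Glass = batch − LOI = 754.2 − 61.66 = 692.6 pbw

LOI loss = 61.66 pbw; glass = 692.6 pbw; yield = 91.82%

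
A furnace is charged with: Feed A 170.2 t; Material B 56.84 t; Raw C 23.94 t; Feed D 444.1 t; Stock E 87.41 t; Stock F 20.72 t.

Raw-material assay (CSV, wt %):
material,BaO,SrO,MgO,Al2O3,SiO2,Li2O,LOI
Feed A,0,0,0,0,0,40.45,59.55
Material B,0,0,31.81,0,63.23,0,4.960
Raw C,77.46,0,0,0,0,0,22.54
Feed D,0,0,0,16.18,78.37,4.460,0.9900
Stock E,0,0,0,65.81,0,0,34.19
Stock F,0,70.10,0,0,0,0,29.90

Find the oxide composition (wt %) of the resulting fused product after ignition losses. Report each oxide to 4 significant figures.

The whole derivation holds full float precision end to end; in-progress results are shown, rounded to 4 significant digits, as written. A single rounding finalizes each reported number. All derived quantities (net glass mass, yield, the totals, LOI, six oxide percentages) are rebuilt in exact precision from the batch weights for 653.2 t of glass, precisely as stated by the problem or answer text.
Oxide masses out of the charge:
  BaO: 23.94·0.7746 = 18.54 t
  SrO: 20.72·0.7010 = 14.52 t
  MgO: 56.84·0.3181 = 18.08 t
  Al2O3: 444.1·0.1618 + 87.41·0.6581 = 129.4 t
  SiO2: 56.84·0.6323 + 444.1·0.7837 = 384.0 t
  Li2O: 170.2·0.4045 + 444.1·0.04460 = 88.65 t
LOI: 170.2·0.5955 + 56.84·0.04960 + 23.94·0.2254 + 444.1·0.009900 + 87.41·0.3419 + 20.72·0.2990 = 150.0 t
batch − LOI leaves glass = 803.2 − 150.0 = 653.2 t (consistent with Σ oxide mass)
percent share: oxide ÷ glass, ×100

Glass mass = 653.2 t (batch 803.2 − LOI 150.0).
Composition: BaO 2.839%, SrO 2.224%, MgO 2.768%, Al2O3 19.81%, SiO2 58.79%, Li2O 13.57%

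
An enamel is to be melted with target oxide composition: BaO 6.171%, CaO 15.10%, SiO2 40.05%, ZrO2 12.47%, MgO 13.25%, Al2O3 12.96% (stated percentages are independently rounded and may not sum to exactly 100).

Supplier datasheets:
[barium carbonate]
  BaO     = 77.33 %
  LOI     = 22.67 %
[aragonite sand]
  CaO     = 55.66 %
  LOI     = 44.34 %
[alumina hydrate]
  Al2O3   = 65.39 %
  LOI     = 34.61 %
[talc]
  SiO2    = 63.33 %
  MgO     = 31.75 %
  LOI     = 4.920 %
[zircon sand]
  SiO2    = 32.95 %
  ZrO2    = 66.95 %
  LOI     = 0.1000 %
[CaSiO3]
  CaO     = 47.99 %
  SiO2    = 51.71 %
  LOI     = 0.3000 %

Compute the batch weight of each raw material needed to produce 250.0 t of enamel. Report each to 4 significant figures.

Batch per 250.0 t enamel:
  barium carbonate: 19.95 t
  aragonite sand: 36.63 t
  alumina hydrate: 49.55 t
  talc: 104.3 t
  zircon sand: 46.56 t
  CaSiO3: 36.18 t
Total batch = 293.2 t; LOI loss = 43.20 t; yield = 85.26%

All arithmetic holds full precision from start to finish — intermediates are displayed rounded to 4 significant digits when written out. A single rounding completes every reported figure. The derived quantities, including six oxide percentages, totals, the yield, LOI, glass mass, are carried from the weighed amounts per 250.0 t of glass at exact precision exactly as printed in either problem or answer.
Target masses of each oxide per 250.0 t enamel:
  BaO: 6.171% × 250.0 = 15.43 t
  CaO: 15.10% × 250.0 = 37.75 t
  SiO2: 40.05% × 250.0 = 100.1 t
  ZrO2: 12.47% × 250.0 = 31.18 t
  MgO: 13.25% × 250.0 = 33.12 t
  Al2O3: 12.96% × 250.0 = 32.40 t
Checking each oxide sum per the reported batch figures, on the stated basis (oxide sums agree with the targets modulo rounding of the values):
  BaO: 19.95·0.7733 = 15.43 t (target 15.43 t)
  CaO: 36.63·0.5566 + 36.18·0.4799 = 37.75 t (target 37.75 t)
  SiO2: 104.3·0.6333 + 46.56·0.3295 + 36.18·0.5171 = 100.1 t (target 100.1 t)
  ZrO2: 46.56·0.6695 = 31.17 t (target 31.18 t)
  MgO: 104.3·0.3175 = 33.12 t (target 33.12 t)
  Al2O3: 49.55·0.6539 = 32.40 t (target 32.40 t)
Auditing the glass mass value: Σ batch − LOI loss = 250.0 t (targets for the oxides total 250.0 t; the stated basis being 250.0 t — differing by rounding only).
Total batch = Σ batch = 293.2 t; LOI removed, Σ of batch·LOI: 43.20 t; yield, glass over the total, = 85.26%.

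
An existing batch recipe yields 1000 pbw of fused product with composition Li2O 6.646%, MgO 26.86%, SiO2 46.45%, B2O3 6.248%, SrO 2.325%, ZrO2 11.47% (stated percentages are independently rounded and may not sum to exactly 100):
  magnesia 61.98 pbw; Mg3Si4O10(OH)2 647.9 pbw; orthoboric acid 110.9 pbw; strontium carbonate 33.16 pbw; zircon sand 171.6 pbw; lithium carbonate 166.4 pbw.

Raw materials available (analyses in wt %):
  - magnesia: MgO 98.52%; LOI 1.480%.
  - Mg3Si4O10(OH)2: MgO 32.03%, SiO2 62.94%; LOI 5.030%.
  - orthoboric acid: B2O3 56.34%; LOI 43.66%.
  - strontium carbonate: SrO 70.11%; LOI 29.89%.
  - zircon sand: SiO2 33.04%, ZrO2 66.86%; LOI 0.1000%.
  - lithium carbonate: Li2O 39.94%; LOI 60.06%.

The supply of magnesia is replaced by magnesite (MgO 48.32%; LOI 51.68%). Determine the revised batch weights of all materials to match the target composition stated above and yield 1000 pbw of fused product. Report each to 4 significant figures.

Revised batch per 1000 pbw fused product:
  magnesite: 126.4 pbw
  Mg3Si4O10(OH)2: 647.9 pbw
  orthoboric acid: 110.9 pbw
  strontium carbonate: 33.16 pbw
  zircon sand: 171.6 pbw
  lithium carbonate: 166.4 pbw
Total batch = 1256 pbw; LOI loss = 256.4 pbw

The intermediate values are shown rounded to four significant digits; the whole derivation holds exact precision all the way through — each reported number includes exactly one rounding. Derived quantities (yield, totals, the six compositions, ignition loss, net glass mass) are computed using the weight values for 1000 pbw of glass in full precision precisely as stated by the question or the answer.
Target masses of each oxide per 1000 pbw fused product:
  Li2O: 6.646% × 1000 = 66.46 pbw
  MgO: 26.86% × 1000 = 268.6 pbw
  SiO2: 46.45% × 1000 = 464.5 pbw
  B2O3: 6.248% × 1000 = 62.48 pbw
  SrO: 2.325% × 1000 = 23.25 pbw
  ZrO2: 11.47% × 1000 = 114.7 pbw
Per-oxide balance check applying the batch weights above, under the basis named above (delivered sums recover each target given rounding of the digits):
  Li2O: 166.4·0.3994 = 66.46 pbw (target 66.46 pbw)
  MgO: 126.4·0.4832 + 647.9·0.3203 = 268.6 pbw (target 268.6 pbw)
  SiO2: 647.9·0.6294 + 171.6·0.3304 = 464.5 pbw (target 464.5 pbw)
  B2O3: 110.9·0.5634 = 62.48 pbw (target 62.48 pbw)
  SrO: 33.16·0.7011 = 23.25 pbw (target 23.25 pbw)
  ZrO2: 171.6·0.6686 = 114.7 pbw (target 114.7 pbw)
Glass mass check: batch Σ − ignition loss = 1000 pbw (oxide target masses add up to 1000 pbw; basis as stated: 1000 pbw — rounding explains the deltas).
Whole-batch sum: Σ batch = 1256 pbw; loss to ignition Σ batch·LOI = 256.4 pbw; yield, glass over the total, = 79.60%.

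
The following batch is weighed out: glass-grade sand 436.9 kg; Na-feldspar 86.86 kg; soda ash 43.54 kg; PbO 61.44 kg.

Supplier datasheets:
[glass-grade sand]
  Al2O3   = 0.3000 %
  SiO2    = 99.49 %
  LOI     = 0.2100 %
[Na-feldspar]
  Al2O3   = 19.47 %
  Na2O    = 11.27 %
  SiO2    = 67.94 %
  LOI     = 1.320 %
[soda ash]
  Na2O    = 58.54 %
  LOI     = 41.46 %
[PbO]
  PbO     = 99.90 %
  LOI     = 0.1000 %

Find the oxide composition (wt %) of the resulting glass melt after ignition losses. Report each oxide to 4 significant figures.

Glass mass = 608.6 kg (batch 628.7 − LOI 20.18).
Composition: Al2O3 2.994%, PbO 10.09%, Na2O 5.797%, SiO2 81.12%

In-progress results appear with 4-significant-figure rounding within the worked lines. All arithmetic holds full precision at each step. Each reported figure carries a single rounding; derived quantities, which include LOI, the yield, totals, four oxide percentages, net glass mass, are carried at full float precision, exactly as shown in question or answer, from the weighed amounts at 608.6 kg of glass.
What the batch supplies per oxide:
  Al2O3: 436.9·0.003000 + 86.86·0.1947 = 18.22 kg
  PbO: 61.44·0.9990 = 61.38 kg
  Na2O: 86.86·0.1127 + 43.54·0.5854 = 35.28 kg
  SiO2: 436.9·0.9949 + 86.86·0.6794 = 493.7 kg
LOI: 436.9·0.002100 + 86.86·0.01320 + 43.54·0.4146 + 61.44·0.001000 = 20.18 kg
Glass mass = batch − LOI = 628.7 − 20.18 = 608.6 kg (matching Σ of the oxides)
oxide / glass × 100 gives the wt %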